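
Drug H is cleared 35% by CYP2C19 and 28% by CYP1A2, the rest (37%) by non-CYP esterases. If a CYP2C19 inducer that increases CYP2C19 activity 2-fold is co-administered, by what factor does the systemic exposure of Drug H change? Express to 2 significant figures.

CYP2C19: 0.35 × 2 = 0.7
CYP1A2: 0.28 (unchanged)
Other: 0.37 (unchanged)
Relative clearance = 0.7 + 0.28 + 0.37 = 1.35.
Since systemic exposure ∝ 1/CL, the ratio is 1 / 1.35 = 0.74.

0.74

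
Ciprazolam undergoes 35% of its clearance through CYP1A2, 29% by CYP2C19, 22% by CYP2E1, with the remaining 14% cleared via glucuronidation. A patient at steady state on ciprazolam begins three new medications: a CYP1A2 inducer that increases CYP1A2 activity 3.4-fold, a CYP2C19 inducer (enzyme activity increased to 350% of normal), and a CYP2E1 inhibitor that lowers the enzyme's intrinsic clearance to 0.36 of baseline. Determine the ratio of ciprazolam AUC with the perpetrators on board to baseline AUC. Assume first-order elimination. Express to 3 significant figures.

0.413

The CYP1A2 pathway (35% of clearance) is boosted to 3.4× activity: 0.35 × 3.4 = 1.19.
The CYP2C19 pathway (29% of clearance) rises to 3.5× activity: 0.29 × 3.5 = 1.015.
The CYP2E1 pathway (22% of clearance) falls to 0.36× activity: 0.22 × 0.36 = 0.0792.
Non-CYP routes (14%) are unchanged.
CL_new/CL_old = 1.19 + 1.015 + 0.0792 + 0.14 = 2.4242.
Net AUC ratio = 1 / 2.4242 = 0.413.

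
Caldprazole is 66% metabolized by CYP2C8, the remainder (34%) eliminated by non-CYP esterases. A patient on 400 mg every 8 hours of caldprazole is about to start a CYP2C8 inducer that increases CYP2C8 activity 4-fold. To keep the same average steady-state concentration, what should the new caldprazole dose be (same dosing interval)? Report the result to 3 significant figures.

1.19 × 10³ mg

The CYP2C8 pathway (66% of clearance) increases to 4× activity: 0.66 × 4 = 2.64.
Non-CYP routes (34%) are unchanged.
Relative clearance = 2.64 + 0.34 = 2.98.
Css,avg = (dose rate)/CL, so holding Css fixed requires dose ∝ CL: 400 × 2.98 = 1.19 × 10³ mg.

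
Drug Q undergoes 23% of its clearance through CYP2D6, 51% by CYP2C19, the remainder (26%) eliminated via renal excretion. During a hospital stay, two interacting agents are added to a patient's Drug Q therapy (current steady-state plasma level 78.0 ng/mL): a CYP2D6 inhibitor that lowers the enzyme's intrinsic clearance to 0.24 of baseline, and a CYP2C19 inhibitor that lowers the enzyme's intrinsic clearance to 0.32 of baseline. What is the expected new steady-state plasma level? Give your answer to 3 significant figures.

The CYP2D6 pathway (23% of clearance) falls to 0.24× activity: 0.23 × 0.24 = 0.0552.
The CYP2C19 pathway (51% of clearance) is reduced to 0.32× activity: 0.51 × 0.32 = 0.1632.
Non-CYP routes (26%) are unchanged.
Relative clearance = 0.0552 + 0.1632 + 0.26 = 0.4784.
Steady-state plasma level ∝ 1/CL: new value = 78.0 / 0.4784 = 163 ng/mL.

163 ng/mL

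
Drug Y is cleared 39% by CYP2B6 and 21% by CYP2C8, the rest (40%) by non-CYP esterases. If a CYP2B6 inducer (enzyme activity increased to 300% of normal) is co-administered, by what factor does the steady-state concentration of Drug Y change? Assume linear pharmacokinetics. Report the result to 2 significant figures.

0.56

The CYP2B6 pathway (39% of clearance) is boosted to 3× activity: 0.39 × 3 = 1.17.
CYP2C8 (21%) and the residual 40% are unaffected.
New clearance relative to baseline: 1.17 + 0.21 + 0.4 = 1.78.
Steady-state concentration ratio = CL_old/CL_new = 1 / 1.78 = 0.56.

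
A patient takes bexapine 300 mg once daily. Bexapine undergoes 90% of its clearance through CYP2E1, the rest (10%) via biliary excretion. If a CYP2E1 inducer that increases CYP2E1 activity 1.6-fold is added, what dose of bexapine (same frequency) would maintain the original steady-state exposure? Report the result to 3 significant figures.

462 mg

The CYP2E1 pathway (90% of clearance) is boosted to 1.6× activity: 0.9 × 1.6 = 1.44.
Non-CYP routes (10%) are unchanged.
CL_new/CL_old = 1.44 + 0.1 = 1.54.
Exposure is unchanged when dose changes in proportion to clearance. New dose = 300 mg × 1.54 = 462 mg.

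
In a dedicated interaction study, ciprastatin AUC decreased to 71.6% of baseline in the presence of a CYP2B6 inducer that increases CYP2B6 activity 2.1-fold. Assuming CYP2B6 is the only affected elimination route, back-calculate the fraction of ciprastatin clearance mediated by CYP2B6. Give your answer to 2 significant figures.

0.36

CL'/CL = 1 / 0.716 = 1.397
2.1·fm + (1 − fm) = 1.397
fm = (1.397 − 1) / (2.1 − 1) = 0.36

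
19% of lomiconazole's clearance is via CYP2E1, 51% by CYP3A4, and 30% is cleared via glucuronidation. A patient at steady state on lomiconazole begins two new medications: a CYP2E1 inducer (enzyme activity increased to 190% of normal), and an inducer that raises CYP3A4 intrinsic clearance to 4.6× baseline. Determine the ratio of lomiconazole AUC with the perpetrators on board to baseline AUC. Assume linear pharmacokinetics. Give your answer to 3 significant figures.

The CYP2E1 pathway (19% of clearance) rises to 1.9× activity: 0.19 × 1.9 = 0.361.
The CYP3A4 pathway (51% of clearance) is boosted to 4.6× activity: 0.51 × 4.6 = 2.346.
Non-CYP routes (30%) are unchanged.
Relative clearance = 0.361 + 2.346 + 0.3 = 3.007.
AUC ∝ 1/CL: fold-change = 1 / 3.007 = 0.333.

0.333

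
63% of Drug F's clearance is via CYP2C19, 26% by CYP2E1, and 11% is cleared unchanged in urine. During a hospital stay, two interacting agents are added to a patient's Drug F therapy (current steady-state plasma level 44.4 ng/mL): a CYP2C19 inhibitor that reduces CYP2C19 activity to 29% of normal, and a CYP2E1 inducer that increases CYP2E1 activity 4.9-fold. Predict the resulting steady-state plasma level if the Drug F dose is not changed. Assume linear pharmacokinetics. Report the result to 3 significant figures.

28.3 ng/mL

The CYP2C19 pathway (63% of clearance) is reduced to 0.29× activity: 0.63 × 0.29 = 0.1827.
The CYP2E1 pathway (26% of clearance) increases to 4.9× activity: 0.26 × 4.9 = 1.274.
Non-CYP routes (11%) are unchanged.
CL_new/CL_old = 0.1827 + 1.274 + 0.11 = 1.5667.
Steady-state plasma level ∝ 1/CL: new value = 44.4 / 1.5667 = 28.3 ng/mL.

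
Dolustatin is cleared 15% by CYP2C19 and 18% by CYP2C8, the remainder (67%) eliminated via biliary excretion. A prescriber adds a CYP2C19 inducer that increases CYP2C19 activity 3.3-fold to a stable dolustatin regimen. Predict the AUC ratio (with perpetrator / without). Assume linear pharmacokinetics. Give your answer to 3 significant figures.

CYP2C19: 0.15 × 3.3 = 0.495
CYP2C8: 0.18 (unchanged)
Other: 0.67 (unchanged)
New clearance relative to baseline: 0.495 + 0.18 + 0.67 = 1.345.
AUC is inversely proportional to clearance, so the fold-change is 1 / 1.345 = 0.743.

0.743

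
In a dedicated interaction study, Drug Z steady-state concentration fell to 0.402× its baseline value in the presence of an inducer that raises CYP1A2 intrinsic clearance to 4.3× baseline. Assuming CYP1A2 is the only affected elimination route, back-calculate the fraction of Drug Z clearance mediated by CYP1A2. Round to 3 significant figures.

0.451

CL'/CL = 1 / 0.402 = 2.488
4.3·fm + (1 − fm) = 2.488
fm = (2.488 − 1) / (4.3 − 1) = 0.451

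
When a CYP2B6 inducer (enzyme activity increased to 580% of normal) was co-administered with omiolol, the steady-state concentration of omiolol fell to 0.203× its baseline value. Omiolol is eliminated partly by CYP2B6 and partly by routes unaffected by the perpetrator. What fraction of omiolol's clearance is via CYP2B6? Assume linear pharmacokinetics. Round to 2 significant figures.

0.82

Write x for the fraction cleared via CYP2B6. The observed steady-state concentration change means clearance rose to 1/0.203 = 4.926 of baseline.
Setting x·5.8 + (1 − x) = 4.926 and solving: x = (4.926 − 1)/(5.8 − 1) = 0.82.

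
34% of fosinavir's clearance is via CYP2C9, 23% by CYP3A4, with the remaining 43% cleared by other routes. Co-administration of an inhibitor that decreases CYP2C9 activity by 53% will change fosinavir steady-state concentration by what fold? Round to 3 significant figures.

CYP2C9: 0.34 × 0.47 = 0.1598
CYP3A4: 0.23 (unchanged)
Other: 0.43 (unchanged)
New clearance relative to baseline: 0.1598 + 0.23 + 0.43 = 0.8198.
Steady-state concentration ratio = CL_old/CL_new = 1 / 0.8198 = 1.22.

1.22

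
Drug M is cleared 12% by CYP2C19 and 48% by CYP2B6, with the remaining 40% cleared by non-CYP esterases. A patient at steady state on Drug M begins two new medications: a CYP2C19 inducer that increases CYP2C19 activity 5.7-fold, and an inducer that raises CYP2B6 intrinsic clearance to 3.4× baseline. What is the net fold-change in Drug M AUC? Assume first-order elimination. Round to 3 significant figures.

0.368

CYP2C19: 0.12 × 5.7 = 0.684
CYP2B6: 0.48 × 3.4 = 1.632
Other: 0.4 (unchanged)
Relative clearance = 0.684 + 1.632 + 0.4 = 2.716.
AUC ∝ 1/CL: fold-change = 1 / 2.716 = 0.368.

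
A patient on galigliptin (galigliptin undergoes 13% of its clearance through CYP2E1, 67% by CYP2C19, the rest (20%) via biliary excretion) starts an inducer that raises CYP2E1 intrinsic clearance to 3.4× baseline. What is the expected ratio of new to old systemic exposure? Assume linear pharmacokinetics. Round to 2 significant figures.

0.76

CYP2E1: 0.13 × 3.4 = 0.442
CYP2C19: 0.67 (unchanged)
Other: 0.2 (unchanged)
New clearance relative to baseline: 0.442 + 0.67 + 0.2 = 1.312.
Systemic exposure is inversely proportional to clearance, so the fold-change is 1 / 1.312 = 0.76.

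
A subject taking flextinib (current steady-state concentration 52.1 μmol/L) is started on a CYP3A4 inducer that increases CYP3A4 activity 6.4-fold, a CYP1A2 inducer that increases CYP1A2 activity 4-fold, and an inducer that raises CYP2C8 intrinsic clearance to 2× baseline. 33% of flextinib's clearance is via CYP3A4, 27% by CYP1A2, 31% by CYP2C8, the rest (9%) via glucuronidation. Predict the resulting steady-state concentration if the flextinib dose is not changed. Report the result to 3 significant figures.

13.4 μmol/L

The CYP3A4 pathway (33% of clearance) is boosted to 6.4× activity: 0.33 × 6.4 = 2.112.
The CYP1A2 pathway (27% of clearance) rises to 4× activity: 0.27 × 4 = 1.08.
The CYP2C8 pathway (31% of clearance) increases to 2× activity: 0.31 × 2 = 0.62.
The remaining 9% of clearance is unaffected.
New clearance relative to baseline: 2.112 + 1.08 + 0.62 + 0.09 = 3.902.
Steady-state concentration ∝ 1/CL: new value = 52.1 / 3.902 = 13.4 μmol/L.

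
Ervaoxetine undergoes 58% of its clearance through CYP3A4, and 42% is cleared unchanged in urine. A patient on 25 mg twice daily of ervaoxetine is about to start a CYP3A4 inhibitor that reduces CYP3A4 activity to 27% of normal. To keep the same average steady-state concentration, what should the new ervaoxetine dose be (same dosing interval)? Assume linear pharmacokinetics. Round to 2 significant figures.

14 mg

The CYP3A4 pathway (58% of clearance) is reduced to 0.27× activity: 0.58 × 0.27 = 0.1566.
Non-CYP routes (42%) are unchanged.
Relative clearance = 0.1566 + 0.42 = 0.5766.
To maintain the same steady-state level, dose must scale with clearance: new dose = 25 × 0.5766 = 14 mg.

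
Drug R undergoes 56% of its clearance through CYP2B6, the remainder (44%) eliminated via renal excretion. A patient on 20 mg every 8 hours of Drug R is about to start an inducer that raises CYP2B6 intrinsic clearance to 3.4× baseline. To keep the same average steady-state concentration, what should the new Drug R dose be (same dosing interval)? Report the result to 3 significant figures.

46.9 mg

CYP2B6: 0.56 × 3.4 = 1.904
Other: 0.44 (unchanged)
CL_new/CL_old = 1.904 + 0.44 = 2.344.
Css,avg = (dose rate)/CL, so holding Css fixed requires dose ∝ CL: 20 × 2.344 = 46.9 mg.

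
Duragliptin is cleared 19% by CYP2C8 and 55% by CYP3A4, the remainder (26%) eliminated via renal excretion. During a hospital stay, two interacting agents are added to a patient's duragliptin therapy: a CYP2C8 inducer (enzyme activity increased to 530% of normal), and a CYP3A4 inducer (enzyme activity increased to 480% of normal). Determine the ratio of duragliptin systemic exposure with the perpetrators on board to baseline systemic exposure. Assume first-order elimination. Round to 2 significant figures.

0.26

The CYP2C8 pathway (19% of clearance) rises to 5.3× activity: 0.19 × 5.3 = 1.007.
The CYP3A4 pathway (55% of clearance) rises to 4.8× activity: 0.55 × 4.8 = 2.64.
Non-CYP routes (26%) are unchanged.
Relative clearance = 1.007 + 2.64 + 0.26 = 3.907.
Net systemic exposure ratio = 1 / 3.907 = 0.26.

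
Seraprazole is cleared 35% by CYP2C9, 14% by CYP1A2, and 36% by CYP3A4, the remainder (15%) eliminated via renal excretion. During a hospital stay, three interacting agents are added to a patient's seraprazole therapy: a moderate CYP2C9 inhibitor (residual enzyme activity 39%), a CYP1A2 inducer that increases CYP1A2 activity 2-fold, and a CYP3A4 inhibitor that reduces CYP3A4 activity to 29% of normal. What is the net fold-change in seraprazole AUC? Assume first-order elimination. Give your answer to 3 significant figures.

1.49

CYP2C9: 0.35 × 0.39 = 0.1365
CYP1A2: 0.14 × 2 = 0.28
CYP3A4: 0.36 × 0.29 = 0.1044
Other: 0.15 (unchanged)
CL_new/CL_old = 0.1365 + 0.28 + 0.1044 + 0.15 = 0.6709.
Net AUC ratio = 1 / 0.6709 = 1.49.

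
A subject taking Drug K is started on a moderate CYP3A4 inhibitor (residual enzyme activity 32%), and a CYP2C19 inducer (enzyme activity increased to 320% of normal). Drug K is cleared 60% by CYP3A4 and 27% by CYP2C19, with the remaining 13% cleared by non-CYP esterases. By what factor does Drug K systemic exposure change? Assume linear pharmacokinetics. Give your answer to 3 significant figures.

CYP3A4: 0.6 × 0.32 = 0.192
CYP2C19: 0.27 × 3.2 = 0.864
Other: 0.13 (unchanged)
CL_new/CL_old = 0.192 + 0.864 + 0.13 = 1.186.
Systemic exposure ∝ 1/CL: fold-change = 1 / 1.186 = 0.843.

0.843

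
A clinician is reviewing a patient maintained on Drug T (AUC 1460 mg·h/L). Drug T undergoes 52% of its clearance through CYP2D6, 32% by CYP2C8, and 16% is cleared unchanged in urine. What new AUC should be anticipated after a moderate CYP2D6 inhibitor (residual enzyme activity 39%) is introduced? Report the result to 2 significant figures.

2.1 × 10³ mg·h/L

The CYP2D6 pathway (52% of clearance) falls to 0.39× activity: 0.52 × 0.39 = 0.2028.
CYP2C8 (32%) and the residual 16% are unaffected.
CL_new/CL_old = 0.2028 + 0.32 + 0.16 = 0.6828.
With dosing unchanged, AUC scales as 1/CL: 1460 / 0.6828 = 2.1 × 10³ mg·h/L.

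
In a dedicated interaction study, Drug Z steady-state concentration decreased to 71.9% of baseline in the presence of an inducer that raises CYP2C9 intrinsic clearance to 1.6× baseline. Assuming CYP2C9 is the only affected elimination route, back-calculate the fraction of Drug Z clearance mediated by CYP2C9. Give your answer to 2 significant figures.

CL'/CL = 1 / 0.719 = 1.391
1.6·fm + (1 − fm) = 1.391
fm = (1.391 − 1) / (1.6 − 1) = 0.65

0.65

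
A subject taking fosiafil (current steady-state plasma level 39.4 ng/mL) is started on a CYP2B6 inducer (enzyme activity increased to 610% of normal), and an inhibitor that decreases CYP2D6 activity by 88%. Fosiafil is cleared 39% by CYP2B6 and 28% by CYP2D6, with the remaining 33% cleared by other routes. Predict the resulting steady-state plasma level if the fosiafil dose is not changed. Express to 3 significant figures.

14.4 ng/mL

The CYP2B6 pathway (39% of clearance) increases to 6.1× activity: 0.39 × 6.1 = 2.379.
The CYP2D6 pathway (28% of clearance) falls to 0.12× activity: 0.28 × 0.12 = 0.0336.
Non-CYP routes (33%) are unchanged.
New clearance relative to baseline: 2.379 + 0.0336 + 0.33 = 2.7426.
Dividing the baseline by the relative clearance: 39.4 / 2.7426 = 14.4 ng/mL.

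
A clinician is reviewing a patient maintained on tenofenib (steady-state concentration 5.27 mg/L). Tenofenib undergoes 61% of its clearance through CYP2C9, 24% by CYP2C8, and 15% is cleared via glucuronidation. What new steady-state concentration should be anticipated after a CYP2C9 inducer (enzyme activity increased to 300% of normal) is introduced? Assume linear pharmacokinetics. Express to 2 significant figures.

CYP2C9: 0.61 × 3 = 1.83
CYP2C8: 0.24 (unchanged)
Other: 0.15 (unchanged)
New clearance relative to baseline: 1.83 + 0.24 + 0.15 = 2.22.
New steady-state concentration = baseline ÷ relative clearance = 5.27 / 2.22 = 2.4 mg/L.

2.4 mg/L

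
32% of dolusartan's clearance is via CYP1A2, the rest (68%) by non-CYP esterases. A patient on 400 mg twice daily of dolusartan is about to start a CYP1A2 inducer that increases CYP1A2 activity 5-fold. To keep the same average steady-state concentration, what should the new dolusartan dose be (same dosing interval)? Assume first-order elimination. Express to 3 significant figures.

912 mg

CYP1A2: 0.32 × 5 = 1.6
Other: 0.68 (unchanged)
CL_new/CL_old = 1.6 + 0.68 = 2.28.
To maintain the same steady-state level, dose must scale with clearance: new dose = 400 × 2.28 = 912 mg.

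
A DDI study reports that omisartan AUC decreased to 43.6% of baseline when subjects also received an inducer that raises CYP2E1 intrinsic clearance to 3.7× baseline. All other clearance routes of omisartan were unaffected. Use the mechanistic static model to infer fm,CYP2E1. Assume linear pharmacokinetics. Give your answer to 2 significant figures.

0.48

Let fm be the CYP2E1 fraction. New clearance relative to baseline = fm × 3.7 + (1 − fm).
AUC ratio = 1 / (new CL fraction), so new CL fraction = 1 / 0.436 = 2.294.
fm × 3.7 + 1 − fm = 2.294  ⇒  fm × (3.7 − 1) = 1.294  ⇒  fm = 0.48.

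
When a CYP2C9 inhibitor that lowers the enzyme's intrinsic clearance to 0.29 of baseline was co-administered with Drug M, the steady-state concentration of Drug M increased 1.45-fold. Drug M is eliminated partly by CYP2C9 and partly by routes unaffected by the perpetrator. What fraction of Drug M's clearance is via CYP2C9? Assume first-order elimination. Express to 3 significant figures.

0.437

Let x = fm,CYP2C9. Because steady-state concentration ∝ 1/CL, relative clearance fell to 1/1.45 = 0.6897.
Only the CYP2C9 route changed, so 0.6897 = x·0.29 + (1 − x), giving x = 0.437.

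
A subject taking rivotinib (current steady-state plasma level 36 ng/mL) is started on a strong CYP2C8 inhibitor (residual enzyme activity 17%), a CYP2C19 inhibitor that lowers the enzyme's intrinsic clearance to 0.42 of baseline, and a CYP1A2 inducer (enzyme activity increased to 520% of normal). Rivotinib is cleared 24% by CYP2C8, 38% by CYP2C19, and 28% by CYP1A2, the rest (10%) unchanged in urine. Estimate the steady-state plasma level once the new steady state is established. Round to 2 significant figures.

20 ng/mL

CYP2C8: 0.24 × 0.17 = 0.0408
CYP2C19: 0.38 × 0.42 = 0.1596
CYP1A2: 0.28 × 5.2 = 1.456
Other: 0.1 (unchanged)
Relative clearance = 0.0408 + 0.1596 + 1.456 + 0.1 = 1.7564.
New steady-state plasma level = 36 / 1.7564 = 20 ng/mL (concentration scales inversely with clearance).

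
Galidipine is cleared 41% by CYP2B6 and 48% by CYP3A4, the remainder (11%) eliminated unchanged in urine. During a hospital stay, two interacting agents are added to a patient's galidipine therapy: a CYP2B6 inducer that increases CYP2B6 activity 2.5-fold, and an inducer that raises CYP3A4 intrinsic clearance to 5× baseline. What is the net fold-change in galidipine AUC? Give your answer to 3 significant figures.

The CYP2B6 pathway (41% of clearance) rises to 2.5× activity: 0.41 × 2.5 = 1.025.
The CYP3A4 pathway (48% of clearance) increases to 5× activity: 0.48 × 5 = 2.4.
Non-CYP routes (11%) are unchanged.
CL_new/CL_old = 1.025 + 2.4 + 0.11 = 3.535.
Because AUC varies inversely with clearance, the combined effect is 1 / 3.535 = 0.283.

0.283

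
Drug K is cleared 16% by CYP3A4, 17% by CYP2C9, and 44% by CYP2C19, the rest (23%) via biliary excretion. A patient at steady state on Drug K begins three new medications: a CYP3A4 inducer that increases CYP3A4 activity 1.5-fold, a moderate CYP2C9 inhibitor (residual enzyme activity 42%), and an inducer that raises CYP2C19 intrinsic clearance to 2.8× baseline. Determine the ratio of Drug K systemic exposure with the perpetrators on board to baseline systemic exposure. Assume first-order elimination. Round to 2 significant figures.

0.56

The CYP3A4 pathway (16% of clearance) rises to 1.5× activity: 0.16 × 1.5 = 0.24.
The CYP2C9 pathway (17% of clearance) drops to 0.42× activity: 0.17 × 0.42 = 0.0714.
The CYP2C19 pathway (44% of clearance) is boosted to 2.8× activity: 0.44 × 2.8 = 1.232.
Non-CYP routes (23%) are unchanged.
New clearance relative to baseline: 0.24 + 0.0714 + 1.232 + 0.23 = 1.7734.
Net systemic exposure ratio = 1 / 1.7734 = 0.56.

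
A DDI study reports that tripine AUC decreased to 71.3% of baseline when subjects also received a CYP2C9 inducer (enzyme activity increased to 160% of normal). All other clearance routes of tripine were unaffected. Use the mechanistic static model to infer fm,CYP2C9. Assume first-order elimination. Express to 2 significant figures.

0.67

CL'/CL = 1 / 0.713 = 1.403
1.6·fm + (1 − fm) = 1.403
fm = (1.403 − 1) / (1.6 − 1) = 0.67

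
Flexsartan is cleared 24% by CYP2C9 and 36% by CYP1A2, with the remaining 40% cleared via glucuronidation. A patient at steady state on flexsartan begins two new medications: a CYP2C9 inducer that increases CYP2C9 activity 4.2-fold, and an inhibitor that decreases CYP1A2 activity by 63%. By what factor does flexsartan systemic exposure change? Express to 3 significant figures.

0.649

CYP2C9: 0.24 × 4.2 = 1.008
CYP1A2: 0.36 × 0.37 = 0.1332
Other: 0.4 (unchanged)
New clearance relative to baseline: 1.008 + 0.1332 + 0.4 = 1.5412.
Net systemic exposure ratio = 1 / 1.5412 = 0.649.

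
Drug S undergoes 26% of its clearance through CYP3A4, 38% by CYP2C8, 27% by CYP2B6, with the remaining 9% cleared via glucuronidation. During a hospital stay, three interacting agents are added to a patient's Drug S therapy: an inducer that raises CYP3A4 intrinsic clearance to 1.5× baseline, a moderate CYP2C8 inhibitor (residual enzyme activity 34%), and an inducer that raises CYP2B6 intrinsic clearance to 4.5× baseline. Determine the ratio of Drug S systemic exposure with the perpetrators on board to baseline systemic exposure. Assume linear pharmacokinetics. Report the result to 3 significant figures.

0.548

The CYP3A4 pathway (26% of clearance) increases to 1.5× activity: 0.26 × 1.5 = 0.39.
The CYP2C8 pathway (38% of clearance) is reduced to 0.34× activity: 0.38 × 0.34 = 0.1292.
The CYP2B6 pathway (27% of clearance) rises to 4.5× activity: 0.27 × 4.5 = 1.215.
Non-CYP routes (9%) are unchanged.
CL_new/CL_old = 0.39 + 0.1292 + 1.215 + 0.09 = 1.8242.
Net systemic exposure ratio = 1 / 1.8242 = 0.548.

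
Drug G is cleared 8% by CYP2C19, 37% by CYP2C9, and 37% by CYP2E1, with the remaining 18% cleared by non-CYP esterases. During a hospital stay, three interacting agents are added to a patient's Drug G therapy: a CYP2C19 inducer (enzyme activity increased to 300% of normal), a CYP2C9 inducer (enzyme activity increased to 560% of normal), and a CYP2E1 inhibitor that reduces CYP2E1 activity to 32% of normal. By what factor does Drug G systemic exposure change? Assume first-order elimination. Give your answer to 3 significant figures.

CYP2C19: 0.08 × 3 = 0.24
CYP2C9: 0.37 × 5.6 = 2.072
CYP2E1: 0.37 × 0.32 = 0.1184
Other: 0.18 (unchanged)
New clearance relative to baseline: 0.24 + 2.072 + 0.1184 + 0.18 = 2.6104.
Systemic exposure ∝ 1/CL: fold-change = 1 / 2.6104 = 0.383.

0.383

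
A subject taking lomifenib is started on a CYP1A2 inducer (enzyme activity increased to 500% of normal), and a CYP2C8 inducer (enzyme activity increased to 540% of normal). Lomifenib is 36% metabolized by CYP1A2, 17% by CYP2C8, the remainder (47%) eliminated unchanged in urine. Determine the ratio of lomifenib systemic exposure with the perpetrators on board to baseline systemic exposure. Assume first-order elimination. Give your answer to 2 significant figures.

0.31

CYP1A2: 0.36 × 5 = 1.8
CYP2C8: 0.17 × 5.4 = 0.918
Other: 0.47 (unchanged)
CL_new/CL_old = 1.8 + 0.918 + 0.47 = 3.188.
Net systemic exposure ratio = 1 / 3.188 = 0.31.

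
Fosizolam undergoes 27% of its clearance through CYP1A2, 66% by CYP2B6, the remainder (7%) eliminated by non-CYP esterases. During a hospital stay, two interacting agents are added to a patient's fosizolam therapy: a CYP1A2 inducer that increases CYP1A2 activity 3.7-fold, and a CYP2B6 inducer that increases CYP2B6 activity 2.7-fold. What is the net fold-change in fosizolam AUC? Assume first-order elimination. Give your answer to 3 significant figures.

0.351

The CYP1A2 pathway (27% of clearance) increases to 3.7× activity: 0.27 × 3.7 = 0.999.
The CYP2B6 pathway (66% of clearance) is boosted to 2.7× activity: 0.66 × 2.7 = 1.782.
The remaining 7% of clearance is unaffected.
Relative clearance = 0.999 + 1.782 + 0.07 = 2.851.
AUC ∝ 1/CL: fold-change = 1 / 2.851 = 0.351.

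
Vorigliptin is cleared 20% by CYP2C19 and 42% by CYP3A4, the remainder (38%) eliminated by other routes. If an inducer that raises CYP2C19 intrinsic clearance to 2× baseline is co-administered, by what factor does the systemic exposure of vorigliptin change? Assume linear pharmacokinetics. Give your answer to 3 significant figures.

0.833

CYP2C19: 0.2 × 2 = 0.4
CYP3A4: 0.42 (unchanged)
Other: 0.38 (unchanged)
New clearance relative to baseline: 0.4 + 0.42 + 0.38 = 1.2.
Systemic exposure ratio = CL_old/CL_new = 1 / 1.2 = 0.833.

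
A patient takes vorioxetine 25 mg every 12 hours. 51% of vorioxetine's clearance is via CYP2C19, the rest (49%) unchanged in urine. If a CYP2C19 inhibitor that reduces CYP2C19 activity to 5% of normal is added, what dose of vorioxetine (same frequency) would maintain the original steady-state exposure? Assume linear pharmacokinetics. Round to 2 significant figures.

13 mg

CYP2C19: 0.51 × 0.05 = 0.0255
Other: 0.49 (unchanged)
New clearance relative to baseline: 0.0255 + 0.49 = 0.5155.
Css,avg = (dose rate)/CL, so holding Css fixed requires dose ∝ CL: 25 × 0.5155 = 13 mg.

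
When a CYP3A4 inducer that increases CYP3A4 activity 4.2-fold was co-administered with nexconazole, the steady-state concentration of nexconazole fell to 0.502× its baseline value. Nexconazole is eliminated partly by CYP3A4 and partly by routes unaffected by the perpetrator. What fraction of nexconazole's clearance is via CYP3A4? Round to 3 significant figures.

CL'/CL = 1 / 0.502 = 1.992
4.2·fm + (1 − fm) = 1.992
fm = (1.992 − 1) / (4.2 − 1) = 0.310

0.310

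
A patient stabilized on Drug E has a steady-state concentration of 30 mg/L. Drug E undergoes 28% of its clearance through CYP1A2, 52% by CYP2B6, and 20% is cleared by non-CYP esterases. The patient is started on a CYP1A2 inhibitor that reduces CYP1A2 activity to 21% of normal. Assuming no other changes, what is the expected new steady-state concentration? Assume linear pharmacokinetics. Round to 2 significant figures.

The CYP1A2 pathway (28% of clearance) drops to 0.21× activity: 0.28 × 0.21 = 0.0588.
CYP2B6 (52%) and the residual 20% are unaffected.
CL_new/CL_old = 0.0588 + 0.52 + 0.2 = 0.7788.
Steady-state concentration ∝ 1/CL, so new value = 30 / 0.7788 = 39 mg/L.

39 mg/L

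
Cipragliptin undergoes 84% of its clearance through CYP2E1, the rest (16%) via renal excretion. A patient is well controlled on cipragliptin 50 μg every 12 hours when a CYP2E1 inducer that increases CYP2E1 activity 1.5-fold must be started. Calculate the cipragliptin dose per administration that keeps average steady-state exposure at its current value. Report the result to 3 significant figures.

71.0 μg

The CYP2E1 pathway (84% of clearance) is boosted to 1.5× activity: 0.84 × 1.5 = 1.26.
The remaining 16% of clearance is unaffected.
CL_new/CL_old = 1.26 + 0.16 = 1.42.
Css,avg = (dose rate)/CL, so holding Css fixed requires dose ∝ CL: 50 × 1.42 = 71.0 μg.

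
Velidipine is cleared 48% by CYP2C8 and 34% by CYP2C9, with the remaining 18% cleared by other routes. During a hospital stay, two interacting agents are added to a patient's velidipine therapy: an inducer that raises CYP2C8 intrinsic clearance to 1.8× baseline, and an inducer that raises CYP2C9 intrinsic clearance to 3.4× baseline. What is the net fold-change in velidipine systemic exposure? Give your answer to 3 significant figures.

The CYP2C8 pathway (48% of clearance) increases to 1.8× activity: 0.48 × 1.8 = 0.864.
The CYP2C9 pathway (34% of clearance) is boosted to 3.4× activity: 0.34 × 3.4 = 1.156.
The remaining 18% of clearance is unaffected.
New clearance relative to baseline: 0.864 + 1.156 + 0.18 = 2.2.
Net systemic exposure ratio = 1 / 2.2 = 0.455.

0.455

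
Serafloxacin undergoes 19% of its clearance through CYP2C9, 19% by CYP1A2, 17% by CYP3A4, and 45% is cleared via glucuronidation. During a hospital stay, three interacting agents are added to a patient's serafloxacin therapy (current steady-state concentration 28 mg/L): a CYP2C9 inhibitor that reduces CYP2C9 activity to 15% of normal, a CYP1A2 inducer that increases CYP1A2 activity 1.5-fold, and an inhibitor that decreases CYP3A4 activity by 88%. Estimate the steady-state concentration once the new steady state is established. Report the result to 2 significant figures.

CYP2C9: 0.19 × 0.15 = 0.0285
CYP1A2: 0.19 × 1.5 = 0.285
CYP3A4: 0.17 × 0.12 = 0.0204
Other: 0.45 (unchanged)
Relative clearance = 0.0285 + 0.285 + 0.0204 + 0.45 = 0.7839.
Steady-state concentration ∝ 1/CL: new value = 28 / 0.7839 = 36 mg/L.

36 mg/L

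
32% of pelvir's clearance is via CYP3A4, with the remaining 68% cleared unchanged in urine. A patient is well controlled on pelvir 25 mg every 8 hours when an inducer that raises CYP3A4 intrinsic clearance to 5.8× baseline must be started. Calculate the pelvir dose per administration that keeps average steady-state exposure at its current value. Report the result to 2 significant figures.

The CYP3A4 pathway (32% of clearance) increases to 5.8× activity: 0.32 × 5.8 = 1.856.
Non-CYP routes (68%) are unchanged.
New clearance relative to baseline: 1.856 + 0.68 = 2.536.
To maintain the same steady-state level, dose must scale with clearance: new dose = 25 × 2.536 = 63 mg.

63 mg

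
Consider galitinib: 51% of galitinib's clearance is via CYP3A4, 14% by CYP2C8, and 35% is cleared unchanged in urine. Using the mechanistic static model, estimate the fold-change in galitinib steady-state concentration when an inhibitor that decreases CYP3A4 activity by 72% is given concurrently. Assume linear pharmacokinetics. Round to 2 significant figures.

1.6

The CYP3A4 pathway (51% of clearance) falls to 0.28× activity: 0.51 × 0.28 = 0.1428.
CYP2C8 (14%) and the residual 35% are unaffected.
New clearance relative to baseline: 0.1428 + 0.14 + 0.35 = 0.6328.
Steady-state concentration ratio = CL_old/CL_new = 1 / 0.6328 = 1.6.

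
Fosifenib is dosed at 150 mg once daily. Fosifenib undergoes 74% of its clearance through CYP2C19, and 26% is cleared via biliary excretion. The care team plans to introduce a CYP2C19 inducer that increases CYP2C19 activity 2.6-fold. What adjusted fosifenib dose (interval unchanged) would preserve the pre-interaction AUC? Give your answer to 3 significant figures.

The CYP2C19 pathway (74% of clearance) rises to 2.6× activity: 0.74 × 2.6 = 1.924.
Non-CYP routes (26%) are unchanged.
CL_new/CL_old = 1.924 + 0.26 = 2.184.
Exposure is unchanged when dose changes in proportion to clearance. New dose = 150 mg × 2.184 = 328 mg.

328 mg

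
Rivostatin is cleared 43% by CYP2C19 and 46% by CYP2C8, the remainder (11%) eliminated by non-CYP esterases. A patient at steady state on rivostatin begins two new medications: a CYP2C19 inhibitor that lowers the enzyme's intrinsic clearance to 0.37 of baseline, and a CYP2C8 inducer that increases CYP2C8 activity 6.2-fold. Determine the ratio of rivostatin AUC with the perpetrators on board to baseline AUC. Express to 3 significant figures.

The CYP2C19 pathway (43% of clearance) is reduced to 0.37× activity: 0.43 × 0.37 = 0.1591.
The CYP2C8 pathway (46% of clearance) rises to 6.2× activity: 0.46 × 6.2 = 2.852.
The remaining 11% of clearance is unaffected.
New clearance relative to baseline: 0.1591 + 2.852 + 0.11 = 3.1211.
Net AUC ratio = 1 / 3.1211 = 0.320.

0.320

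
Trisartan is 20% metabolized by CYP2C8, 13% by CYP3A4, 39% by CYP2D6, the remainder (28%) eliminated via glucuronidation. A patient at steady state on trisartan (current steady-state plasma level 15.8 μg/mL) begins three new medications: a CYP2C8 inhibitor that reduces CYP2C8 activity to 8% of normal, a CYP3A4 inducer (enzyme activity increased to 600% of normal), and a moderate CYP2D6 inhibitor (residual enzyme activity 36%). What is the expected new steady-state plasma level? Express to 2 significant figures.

The CYP2C8 pathway (20% of clearance) falls to 0.08× activity: 0.2 × 0.08 = 0.016.
The CYP3A4 pathway (13% of clearance) rises to 6× activity: 0.13 × 6 = 0.78.
The CYP2D6 pathway (39% of clearance) drops to 0.36× activity: 0.39 × 0.36 = 0.1404.
The remaining 28% of clearance is unaffected.
New clearance relative to baseline: 0.016 + 0.78 + 0.1404 + 0.28 = 1.2164.
New steady-state plasma level = 15.8 / 1.2164 = 13 μg/mL (concentration scales inversely with clearance).

13 μg/mL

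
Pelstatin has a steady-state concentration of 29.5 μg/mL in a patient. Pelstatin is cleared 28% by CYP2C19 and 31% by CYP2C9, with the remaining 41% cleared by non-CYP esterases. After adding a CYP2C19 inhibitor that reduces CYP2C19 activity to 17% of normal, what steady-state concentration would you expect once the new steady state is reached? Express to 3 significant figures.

38.4 μg/mL

CYP2C19: 0.28 × 0.17 = 0.0476
CYP2C9: 0.31 (unchanged)
Other: 0.41 (unchanged)
Relative clearance = 0.0476 + 0.31 + 0.41 = 0.7676.
With dosing unchanged, steady-state concentration scales as 1/CL: 29.5 / 0.7676 = 38.4 μg/mL.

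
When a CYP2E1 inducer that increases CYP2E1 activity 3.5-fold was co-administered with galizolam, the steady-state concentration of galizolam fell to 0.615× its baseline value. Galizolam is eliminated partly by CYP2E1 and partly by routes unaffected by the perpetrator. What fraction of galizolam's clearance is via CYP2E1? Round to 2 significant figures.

CL'/CL = 1 / 0.615 = 1.626
3.5·fm + (1 − fm) = 1.626
fm = (1.626 − 1) / (3.5 − 1) = 0.25

0.25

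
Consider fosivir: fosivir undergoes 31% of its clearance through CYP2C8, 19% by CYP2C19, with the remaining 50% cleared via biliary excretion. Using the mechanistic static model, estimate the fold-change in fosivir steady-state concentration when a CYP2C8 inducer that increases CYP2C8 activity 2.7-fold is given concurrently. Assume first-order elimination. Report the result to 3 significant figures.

The CYP2C8 pathway (31% of clearance) is boosted to 2.7× activity: 0.31 × 2.7 = 0.837.
CYP2C19 (19%) and the residual 50% are unaffected.
New clearance relative to baseline: 0.837 + 0.19 + 0.5 = 1.527.
Since steady-state concentration ∝ 1/CL, the ratio is 1 / 1.527 = 0.655.

0.655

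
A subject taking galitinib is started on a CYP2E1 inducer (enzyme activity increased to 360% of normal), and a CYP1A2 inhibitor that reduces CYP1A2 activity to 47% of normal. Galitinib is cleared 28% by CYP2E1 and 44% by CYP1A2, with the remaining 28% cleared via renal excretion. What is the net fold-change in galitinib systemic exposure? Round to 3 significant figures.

CYP2E1: 0.28 × 3.6 = 1.008
CYP1A2: 0.44 × 0.47 = 0.2068
Other: 0.28 (unchanged)
New clearance relative to baseline: 1.008 + 0.2068 + 0.28 = 1.4948.
Systemic exposure ∝ 1/CL: fold-change = 1 / 1.4948 = 0.669.

0.669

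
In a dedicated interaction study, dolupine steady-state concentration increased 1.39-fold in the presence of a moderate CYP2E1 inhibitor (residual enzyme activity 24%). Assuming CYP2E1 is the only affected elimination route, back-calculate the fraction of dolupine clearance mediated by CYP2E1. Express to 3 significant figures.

Write x for the fraction cleared via CYP2E1. The observed steady-state concentration change means clearance fell to 1/1.39 = 0.7194 of baseline.
Setting x·0.24 + (1 − x) = 0.7194 and solving: x = (0.7194 − 1)/(0.24 − 1) = 0.369.

0.369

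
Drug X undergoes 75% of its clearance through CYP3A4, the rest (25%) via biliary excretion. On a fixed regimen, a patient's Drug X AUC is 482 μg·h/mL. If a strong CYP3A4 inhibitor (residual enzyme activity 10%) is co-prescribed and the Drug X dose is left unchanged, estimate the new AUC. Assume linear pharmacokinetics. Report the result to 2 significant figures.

1.5 × 10³ μg·h/mL

The CYP3A4 pathway (75% of clearance) is reduced to 0.1× activity: 0.75 × 0.1 = 0.075.
Non-CYP routes (25%) are unchanged.
New clearance relative to baseline: 0.075 + 0.25 = 0.325.
AUC ∝ 1/CL, so new value = 482 / 0.325 = 1.5 × 10³ μg·h/mL.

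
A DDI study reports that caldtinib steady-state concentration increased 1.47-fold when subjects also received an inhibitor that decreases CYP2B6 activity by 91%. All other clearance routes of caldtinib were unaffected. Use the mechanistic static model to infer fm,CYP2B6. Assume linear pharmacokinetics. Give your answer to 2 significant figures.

0.35

CL'/CL = 1 / 1.47 = 0.6803
0.09·fm + (1 − fm) = 0.6803
fm = (0.6803 − 1) / (0.09 − 1) = 0.35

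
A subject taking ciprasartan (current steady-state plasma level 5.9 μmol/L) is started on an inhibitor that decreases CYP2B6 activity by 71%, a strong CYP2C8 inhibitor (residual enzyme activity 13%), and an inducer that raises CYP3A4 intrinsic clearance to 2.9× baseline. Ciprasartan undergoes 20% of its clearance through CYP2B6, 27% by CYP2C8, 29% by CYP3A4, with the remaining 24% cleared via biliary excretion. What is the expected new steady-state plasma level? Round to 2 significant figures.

5.0 μmol/L

CYP2B6: 0.2 × 0.29 = 0.058
CYP2C8: 0.27 × 0.13 = 0.0351
CYP3A4: 0.29 × 2.9 = 0.841
Other: 0.24 (unchanged)
Relative clearance = 0.058 + 0.0351 + 0.841 + 0.24 = 1.1741.
New steady-state plasma level = 5.9 / 1.1741 = 5.0 μmol/L (concentration scales inversely with clearance).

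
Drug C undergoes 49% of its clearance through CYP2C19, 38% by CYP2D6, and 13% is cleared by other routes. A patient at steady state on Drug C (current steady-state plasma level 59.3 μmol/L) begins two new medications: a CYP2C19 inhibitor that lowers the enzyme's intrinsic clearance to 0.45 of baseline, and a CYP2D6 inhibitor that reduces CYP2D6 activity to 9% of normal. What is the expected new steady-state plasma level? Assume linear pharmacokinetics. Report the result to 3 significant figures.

154 μmol/L

CYP2C19: 0.49 × 0.45 = 0.2205
CYP2D6: 0.38 × 0.09 = 0.0342
Other: 0.13 (unchanged)
New clearance relative to baseline: 0.2205 + 0.0342 + 0.13 = 0.3847.
Steady-state plasma level ∝ 1/CL: new value = 59.3 / 0.3847 = 154 μmol/L.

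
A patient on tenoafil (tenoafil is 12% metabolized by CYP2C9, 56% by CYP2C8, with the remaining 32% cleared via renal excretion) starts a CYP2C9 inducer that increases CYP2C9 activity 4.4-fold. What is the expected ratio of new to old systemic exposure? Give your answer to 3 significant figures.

0.710

CYP2C9: 0.12 × 4.4 = 0.528
CYP2C8: 0.56 (unchanged)
Other: 0.32 (unchanged)
Relative clearance = 0.528 + 0.56 + 0.32 = 1.408.
Systemic exposure is inversely proportional to clearance, so the fold-change is 1 / 1.408 = 0.710.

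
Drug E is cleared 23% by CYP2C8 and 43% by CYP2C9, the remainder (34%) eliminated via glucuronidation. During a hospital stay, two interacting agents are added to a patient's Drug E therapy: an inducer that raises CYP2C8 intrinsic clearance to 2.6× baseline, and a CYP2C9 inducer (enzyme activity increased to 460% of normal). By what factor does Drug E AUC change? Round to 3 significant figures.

0.343

The CYP2C8 pathway (23% of clearance) is boosted to 2.6× activity: 0.23 × 2.6 = 0.598.
The CYP2C9 pathway (43% of clearance) is boosted to 4.6× activity: 0.43 × 4.6 = 1.978.
The remaining 34% of clearance is unaffected.
CL_new/CL_old = 0.598 + 1.978 + 0.34 = 2.916.
Net AUC ratio = 1 / 2.916 = 0.343.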